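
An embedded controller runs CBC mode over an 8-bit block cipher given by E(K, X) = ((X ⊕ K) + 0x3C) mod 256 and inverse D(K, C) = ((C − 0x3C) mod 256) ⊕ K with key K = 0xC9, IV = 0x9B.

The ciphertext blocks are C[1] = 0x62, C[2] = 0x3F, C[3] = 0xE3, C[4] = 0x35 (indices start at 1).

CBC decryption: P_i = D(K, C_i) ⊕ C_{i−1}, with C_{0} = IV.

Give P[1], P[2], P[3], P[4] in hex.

P[1] = 0x74, P[2] = 0xA8, P[3] = 0x51, P[4] = 0xD3

P[1]: D(K, 0x62) = 0xEF; 0xEF ⊕ 0x9B = 0x74.
P[2]: D(K, 0x3F) = 0xCA; 0xCA ⊕ 0x62 = 0xA8.
P[3]: D(K, 0xE3) = 0x6E; 0x6E ⊕ 0x3F = 0x51.
P[4]: D(K, 0x35) = 0x30; 0x30 ⊕ 0xE3 = 0xD3.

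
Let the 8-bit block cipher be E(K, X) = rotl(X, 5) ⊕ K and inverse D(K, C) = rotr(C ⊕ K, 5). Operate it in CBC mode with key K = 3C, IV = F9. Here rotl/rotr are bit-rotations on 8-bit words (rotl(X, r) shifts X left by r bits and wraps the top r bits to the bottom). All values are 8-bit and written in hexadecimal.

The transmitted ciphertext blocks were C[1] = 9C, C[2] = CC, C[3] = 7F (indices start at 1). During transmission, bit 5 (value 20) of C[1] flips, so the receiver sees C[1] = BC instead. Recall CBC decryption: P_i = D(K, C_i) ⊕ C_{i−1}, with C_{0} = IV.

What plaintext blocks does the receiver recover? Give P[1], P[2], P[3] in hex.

P[1] = FD, P[2] = 3B, P[3] = D6

Only C[1] changed, to BC. In CBC, a change in C_i garbles P_i and flips the same bit in P_{i+1}. Decrypting the received ciphertext:
P[1]: D(K, BC) = 04; 04 ⊕ F9 = FD.
P[2]: D(K, CC) = 87; 87 ⊕ BC = 3B.
P[3]: D(K, 7F) = 1A; 1A ⊕ CC = D6.
Blocks that differ from the original plaintext: P[1], P[2].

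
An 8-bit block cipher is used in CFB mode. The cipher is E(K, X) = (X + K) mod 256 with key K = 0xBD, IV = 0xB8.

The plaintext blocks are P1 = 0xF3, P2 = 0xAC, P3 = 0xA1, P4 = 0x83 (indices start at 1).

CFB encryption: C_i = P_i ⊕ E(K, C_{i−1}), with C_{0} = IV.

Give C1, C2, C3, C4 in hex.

C1 = 0x86, C2 = 0xEF, C3 = 0x0D, C4 = 0x49

C1: E(K, 0xB8) = 0x75; 0xF3 ⊕ 0x75 = 0x86.
C2: E(K, 0x86) = 0x43; 0xAC ⊕ 0x43 = 0xEF.
C3: E(K, 0xEF) = 0xAC; 0xA1 ⊕ 0xAC = 0x0D.
C4: E(K, 0x0D) = 0xCA; 0x83 ⊕ 0xCA = 0x49.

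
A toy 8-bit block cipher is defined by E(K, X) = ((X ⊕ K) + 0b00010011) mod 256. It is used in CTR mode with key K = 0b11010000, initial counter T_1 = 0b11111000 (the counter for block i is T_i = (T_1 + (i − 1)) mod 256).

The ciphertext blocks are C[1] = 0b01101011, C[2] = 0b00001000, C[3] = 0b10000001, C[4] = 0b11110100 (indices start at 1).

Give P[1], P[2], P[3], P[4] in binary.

P[1] = 0b01010000, P[2] = 0b00110100, P[3] = 0b10111100, P[4] = 0b11001010

CTR decryption: S_i = E(K, T_i) where T_i is the counter for block i; P_i = C_i ⊕ S_i.
P[1]: T = 0b11111000, S = E(K, T) = 0b00111011; 0b01101011 ⊕ 0b00111011 = 0b01010000.
P[2]: T = 0b11111001, S = E(K, T) = 0b00111100; 0b00001000 ⊕ 0b00111100 = 0b00110100.
P[3]: T = 0b11111010, S = E(K, T) = 0b00111101; 0b10000001 ⊕ 0b00111101 = 0b10111100.
P[4]: T = 0b11111011, S = E(K, T) = 0b00111110; 0b11110100 ⊕ 0b00111110 = 0b11001010.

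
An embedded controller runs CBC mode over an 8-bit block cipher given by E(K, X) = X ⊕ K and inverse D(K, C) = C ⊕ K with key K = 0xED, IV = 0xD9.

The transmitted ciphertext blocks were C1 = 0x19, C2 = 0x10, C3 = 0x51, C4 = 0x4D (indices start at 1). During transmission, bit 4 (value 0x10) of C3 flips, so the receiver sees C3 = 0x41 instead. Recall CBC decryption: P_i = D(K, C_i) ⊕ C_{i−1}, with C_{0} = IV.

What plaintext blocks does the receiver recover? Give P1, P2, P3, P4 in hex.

Only C3 changed, to 0x41. In CBC, a change in C_i garbles P_i and flips the same bit in P_{i+1}. Decrypting the received ciphertext:
P1: D(K, 0x19) = 0xF4; 0xF4 ⊕ 0xD9 = 0x2D.
P2: D(K, 0x10) = 0xFD; 0xFD ⊕ 0x19 = 0xE4.
P3: D(K, 0x41) = 0xAC; 0xAC ⊕ 0x10 = 0xBC.
P4: D(K, 0x4D) = 0xA0; 0xA0 ⊕ 0x41 = 0xE1.
Blocks that differ from the original plaintext: P3, P4.

P1 = 0x2D, P2 = 0xE4, P3 = 0xBC, P4 = 0xE1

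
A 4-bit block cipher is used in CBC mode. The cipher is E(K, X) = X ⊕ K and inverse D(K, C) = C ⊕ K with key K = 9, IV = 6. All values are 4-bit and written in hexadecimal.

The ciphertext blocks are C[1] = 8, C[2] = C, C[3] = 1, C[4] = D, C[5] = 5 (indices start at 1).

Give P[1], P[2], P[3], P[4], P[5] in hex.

P[1] = 7, P[2] = D, P[3] = 4, P[4] = 5, P[5] = 1

CBC decryption: P_i = D(K, C_i) ⊕ C_{i−1}, with C_{0} = IV.
P[1]: D(K, 8) = 1; 1 ⊕ 6 = 7.
P[2]: D(K, C) = 5; 5 ⊕ 8 = D.
P[3]: D(K, 1) = 8; 8 ⊕ C = 4.
P[4]: D(K, D) = 4; 4 ⊕ 1 = 5.
P[5]: D(K, 5) = C; C ⊕ D = 1.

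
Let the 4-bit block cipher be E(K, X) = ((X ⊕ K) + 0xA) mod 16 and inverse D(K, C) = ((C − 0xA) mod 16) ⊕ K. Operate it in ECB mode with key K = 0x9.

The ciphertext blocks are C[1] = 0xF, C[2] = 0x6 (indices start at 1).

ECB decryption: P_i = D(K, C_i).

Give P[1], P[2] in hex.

P[1] = 0xC, P[2] = 0x5

P[1]: D(K, 0xF) = 0xC.
P[2]: D(K, 0x6) = 0x5.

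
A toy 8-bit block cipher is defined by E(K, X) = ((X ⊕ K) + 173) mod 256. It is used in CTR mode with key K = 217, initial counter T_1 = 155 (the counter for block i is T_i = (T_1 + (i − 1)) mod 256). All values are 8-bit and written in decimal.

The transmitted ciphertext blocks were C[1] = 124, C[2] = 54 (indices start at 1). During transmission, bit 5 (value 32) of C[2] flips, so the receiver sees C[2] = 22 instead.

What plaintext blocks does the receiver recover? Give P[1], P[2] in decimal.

CTR decryption: S_i = E(K, T_i) where T_i is the counter for block i; P_i = C_i ⊕ S_i.
Only C[2] changed, to 22. In CTR, a change in C_i flips the same bit in P_i only; the keystream is unaffected. Decrypting the received ciphertext:
P[1]: T = 155, S = E(K, T) = 239; 124 ⊕ 239 = 147.
P[2]: T = 156, S = E(K, T) = 242; 22 ⊕ 242 = 228.
Blocks that differ from the original plaintext: P[2].

P[1] = 147, P[2] = 228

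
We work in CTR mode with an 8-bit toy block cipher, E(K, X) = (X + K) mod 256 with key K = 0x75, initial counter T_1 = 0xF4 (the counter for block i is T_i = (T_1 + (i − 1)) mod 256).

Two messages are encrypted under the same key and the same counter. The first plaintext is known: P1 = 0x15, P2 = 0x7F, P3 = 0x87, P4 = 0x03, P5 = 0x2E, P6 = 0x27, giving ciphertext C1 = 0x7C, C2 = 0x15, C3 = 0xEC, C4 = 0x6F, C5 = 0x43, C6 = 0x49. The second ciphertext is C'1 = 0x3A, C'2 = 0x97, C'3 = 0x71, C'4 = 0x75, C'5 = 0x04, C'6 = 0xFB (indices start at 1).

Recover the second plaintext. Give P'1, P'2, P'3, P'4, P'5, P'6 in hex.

In CTR with a reused counter, both messages share the same keystream S_i, so C_i ⊕ C'_i = P_i ⊕ P'_i and thus P'_i = P_i ⊕ C_i ⊕ C'_i.
P'1: 0x15 ⊕ 0x7C ⊕ 0x3A = 0x53.
P'2: 0x7F ⊕ 0x15 ⊕ 0x97 = 0xFD.
P'3: 0x87 ⊕ 0xEC ⊕ 0x71 = 0x1A.
P'4: 0x03 ⊕ 0x6F ⊕ 0x75 = 0x19.
P'5: 0x2E ⊕ 0x43 ⊕ 0x04 = 0x69.
P'6: 0x27 ⊕ 0x49 ⊕ 0xFB = 0x95.

P'1 = 0x53, P'2 = 0xFD, P'3 = 0x1A, P'4 = 0x19, P'5 = 0x69, P'6 = 0x95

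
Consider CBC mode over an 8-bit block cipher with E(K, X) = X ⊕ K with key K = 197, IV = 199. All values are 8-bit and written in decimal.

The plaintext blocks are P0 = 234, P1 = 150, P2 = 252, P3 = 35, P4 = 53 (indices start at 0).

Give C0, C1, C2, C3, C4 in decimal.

CBC encryption: C_i = E(K, P_i ⊕ C_{i−1}), with C_{−1} = IV.
C0: P0 ⊕ 199 = 45; E(K, 45) = 232.
C1: P1 ⊕ 232 = 126; E(K, 126) = 187.
C2: P2 ⊕ 187 = 71; E(K, 71) = 130.
C3: P3 ⊕ 130 = 161; E(K, 161) = 100.
C4: P4 ⊕ 100 = 81; E(K, 81) = 148.

C0 = 232, C1 = 187, C2 = 130, C3 = 100, C4 = 148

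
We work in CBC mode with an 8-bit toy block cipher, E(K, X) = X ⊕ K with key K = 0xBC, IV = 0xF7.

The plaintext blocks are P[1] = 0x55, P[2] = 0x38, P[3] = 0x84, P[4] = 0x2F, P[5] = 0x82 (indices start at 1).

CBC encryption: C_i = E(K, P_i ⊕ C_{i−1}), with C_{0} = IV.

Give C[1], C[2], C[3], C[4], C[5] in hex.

C[1] = 0x1E, C[2] = 0x9A, C[3] = 0xA2, C[4] = 0x31, C[5] = 0x0F

C[1]: P[1] ⊕ 0xF7 = 0xA2; E(K, 0xA2) = 0x1E.
C[2]: P[2] ⊕ 0x1E = 0x26; E(K, 0x26) = 0x9A.
C[3]: P[3] ⊕ 0x9A = 0x1E; E(K, 0x1E) = 0xA2.
C[4]: P[4] ⊕ 0xA2 = 0x8D; E(K, 0x8D) = 0x31.
C[5]: P[5] ⊕ 0x31 = 0xB3; E(K, 0xB3) = 0x0F.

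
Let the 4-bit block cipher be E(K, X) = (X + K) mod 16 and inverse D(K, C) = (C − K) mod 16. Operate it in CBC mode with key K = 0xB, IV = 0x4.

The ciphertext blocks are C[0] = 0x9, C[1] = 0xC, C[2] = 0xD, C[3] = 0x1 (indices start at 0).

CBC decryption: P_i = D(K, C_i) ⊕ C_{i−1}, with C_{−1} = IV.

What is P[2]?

P[2] = 0xE

P[2]: D(K, 0xD) = 0x2; 0x2 ⊕ 0xC = 0xE.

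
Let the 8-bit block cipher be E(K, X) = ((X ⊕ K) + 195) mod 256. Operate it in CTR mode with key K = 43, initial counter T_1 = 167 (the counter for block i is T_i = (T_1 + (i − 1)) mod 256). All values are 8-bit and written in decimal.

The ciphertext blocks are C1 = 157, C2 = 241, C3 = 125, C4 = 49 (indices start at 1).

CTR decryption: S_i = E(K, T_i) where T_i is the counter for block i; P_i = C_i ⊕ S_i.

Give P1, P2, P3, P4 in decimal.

P1: T = 167, S = E(K, T) = 79; 157 ⊕ 79 = 210.
P2: T = 168, S = E(K, T) = 70; 241 ⊕ 70 = 183.
P3: T = 169, S = E(K, T) = 69; 125 ⊕ 69 = 56.
P4: T = 170, S = E(K, T) = 68; 49 ⊕ 68 = 117.

P1 = 210, P2 = 183, P3 = 56, P4 = 117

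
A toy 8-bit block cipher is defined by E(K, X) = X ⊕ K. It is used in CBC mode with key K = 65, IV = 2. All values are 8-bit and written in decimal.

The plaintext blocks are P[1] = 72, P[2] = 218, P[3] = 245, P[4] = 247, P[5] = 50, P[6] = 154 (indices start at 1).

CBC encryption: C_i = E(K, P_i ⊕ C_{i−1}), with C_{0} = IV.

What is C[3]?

C[1]: P[1] ⊕ 2 = 74; E(K, 74) = 11.
C[2]: P[2] ⊕ 11 = 209; E(K, 209) = 144.
C[3]: P[3] ⊕ 144 = 101; E(K, 101) = 36.

C[3] = 36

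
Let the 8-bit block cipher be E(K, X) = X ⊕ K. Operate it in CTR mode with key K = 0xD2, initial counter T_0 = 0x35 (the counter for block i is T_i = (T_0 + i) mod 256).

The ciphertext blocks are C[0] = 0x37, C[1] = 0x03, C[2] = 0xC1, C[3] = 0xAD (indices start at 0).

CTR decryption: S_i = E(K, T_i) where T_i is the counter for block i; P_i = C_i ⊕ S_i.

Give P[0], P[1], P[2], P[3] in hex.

P[0] = 0xD0, P[1] = 0xE7, P[2] = 0x24, P[3] = 0x47

P[0]: T = 0x35, S = E(K, T) = 0xE7; 0x37 ⊕ 0xE7 = 0xD0.
P[1]: T = 0x36, S = E(K, T) = 0xE4; 0x03 ⊕ 0xE4 = 0xE7.
P[2]: T = 0x37, S = E(K, T) = 0xE5; 0xC1 ⊕ 0xE5 = 0x24.
P[3]: T = 0x38, S = E(K, T) = 0xEA; 0xAD ⊕ 0xEA = 0x47.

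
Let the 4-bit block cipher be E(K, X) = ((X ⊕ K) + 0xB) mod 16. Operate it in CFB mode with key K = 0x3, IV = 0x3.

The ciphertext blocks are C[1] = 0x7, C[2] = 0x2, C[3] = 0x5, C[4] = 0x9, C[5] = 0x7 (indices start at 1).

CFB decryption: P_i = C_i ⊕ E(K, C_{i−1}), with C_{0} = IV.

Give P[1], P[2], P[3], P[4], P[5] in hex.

P[1] = 0xC, P[2] = 0xD, P[3] = 0x9, P[4] = 0x8, P[5] = 0x2

P[1]: E(K, 0x3) = 0xB; 0x7 ⊕ 0xB = 0xC.
P[2]: E(K, 0x7) = 0xF; 0x2 ⊕ 0xF = 0xD.
P[3]: E(K, 0x2) = 0xC; 0x5 ⊕ 0xC = 0x9.
P[4]: E(K, 0x5) = 0x1; 0x9 ⊕ 0x1 = 0x8.
P[5]: E(K, 0x9) = 0x5; 0x7 ⊕ 0x5 = 0x2.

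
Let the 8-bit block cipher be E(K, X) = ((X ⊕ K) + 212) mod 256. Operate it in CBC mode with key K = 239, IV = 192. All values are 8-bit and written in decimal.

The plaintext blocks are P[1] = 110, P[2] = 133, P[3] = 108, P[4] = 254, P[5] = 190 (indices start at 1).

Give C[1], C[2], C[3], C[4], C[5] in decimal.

C[1] = 21, C[2] = 83, C[3] = 164, C[4] = 137, C[5] = 172

CBC encryption: C_i = E(K, P_i ⊕ C_{i−1}), with C_{0} = IV.
C[1]: P[1] ⊕ 192 = 174; E(K, 174) = 21.
C[2]: P[2] ⊕ 21 = 144; E(K, 144) = 83.
C[3]: P[3] ⊕ 83 = 63; E(K, 63) = 164.
C[4]: P[4] ⊕ 164 = 90; E(K, 90) = 137.
C[5]: P[5] ⊕ 137 = 55; E(K, 55) = 172.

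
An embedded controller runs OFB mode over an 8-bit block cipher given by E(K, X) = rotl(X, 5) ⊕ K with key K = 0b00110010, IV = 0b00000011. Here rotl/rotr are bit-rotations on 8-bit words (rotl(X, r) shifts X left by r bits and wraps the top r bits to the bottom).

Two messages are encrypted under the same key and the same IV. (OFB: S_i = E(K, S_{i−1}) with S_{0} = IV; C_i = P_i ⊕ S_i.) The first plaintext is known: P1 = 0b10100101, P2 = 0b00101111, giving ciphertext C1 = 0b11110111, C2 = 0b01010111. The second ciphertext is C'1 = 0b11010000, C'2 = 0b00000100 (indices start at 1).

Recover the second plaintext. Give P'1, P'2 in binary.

P'1 = 0b10000010, P'2 = 0b01111100

In OFB with a reused IV, both messages share the same keystream S_i, so C_i ⊕ C'_i = P_i ⊕ P'_i and thus P'_i = P_i ⊕ C_i ⊕ C'_i.
P'1: 0b10100101 ⊕ 0b11110111 ⊕ 0b11010000 = 0b10000010.
P'2: 0b00101111 ⊕ 0b01010111 ⊕ 0b00000100 = 0b01111100.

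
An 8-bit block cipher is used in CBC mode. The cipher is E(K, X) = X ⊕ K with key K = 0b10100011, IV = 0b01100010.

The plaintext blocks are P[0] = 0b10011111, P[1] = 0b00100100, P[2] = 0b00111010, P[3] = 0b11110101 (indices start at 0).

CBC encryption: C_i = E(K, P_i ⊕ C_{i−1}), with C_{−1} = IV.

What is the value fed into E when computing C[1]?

C[0]: P[0] ⊕ 0b01100010 = 0b11111101; E(K, 0b11111101) = 0b01011110.
C[1]: P[1] ⊕ 0b01011110 = 0b01111010; E(K, 0b01111010) = 0b11011001.
So the input to E for block [1] is 0b01111010.

0b01111010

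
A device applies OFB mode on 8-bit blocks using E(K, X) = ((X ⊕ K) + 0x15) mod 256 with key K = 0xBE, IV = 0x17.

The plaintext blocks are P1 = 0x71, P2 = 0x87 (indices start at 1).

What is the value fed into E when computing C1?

OFB encryption: S_i = E(K, S_{i−1}) with S_{0} = IV; C_i = P_i ⊕ S_i.
C1: S = E(K, 0x17) = 0xBE; 0x71 ⊕ 0xBE = 0xCF.
So the input to E for block 1 is 0x17.

0x17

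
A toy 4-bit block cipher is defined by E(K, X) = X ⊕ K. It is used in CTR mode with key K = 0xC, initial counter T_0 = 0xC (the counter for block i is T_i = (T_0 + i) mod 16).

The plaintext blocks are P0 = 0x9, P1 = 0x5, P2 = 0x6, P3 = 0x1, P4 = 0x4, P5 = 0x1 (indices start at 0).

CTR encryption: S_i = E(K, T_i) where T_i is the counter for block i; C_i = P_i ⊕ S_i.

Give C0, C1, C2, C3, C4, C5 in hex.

C0 = 0x9, C1 = 0x4, C2 = 0x4, C3 = 0x2, C4 = 0x8, C5 = 0xC

C0: T = 0xC, S = E(K, T) = 0x0; 0x9 ⊕ 0x0 = 0x9.
C1: T = 0xD, S = E(K, T) = 0x1; 0x5 ⊕ 0x1 = 0x4.
C2: T = 0xE, S = E(K, T) = 0x2; 0x6 ⊕ 0x2 = 0x4.
C3: T = 0xF, S = E(K, T) = 0x3; 0x1 ⊕ 0x3 = 0x2.
C4: T = 0x0, S = E(K, T) = 0xC; 0x4 ⊕ 0xC = 0x8.
C5: T = 0x1, S = E(K, T) = 0xD; 0x1 ⊕ 0xD = 0xC.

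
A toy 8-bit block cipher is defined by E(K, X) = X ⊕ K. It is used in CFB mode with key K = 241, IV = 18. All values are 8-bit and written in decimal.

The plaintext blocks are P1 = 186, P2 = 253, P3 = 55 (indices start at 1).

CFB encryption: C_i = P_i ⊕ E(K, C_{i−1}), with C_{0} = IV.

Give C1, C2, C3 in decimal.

C1: E(K, 18) = 227; 186 ⊕ 227 = 89.
C2: E(K, 89) = 168; 253 ⊕ 168 = 85.
C3: E(K, 85) = 164; 55 ⊕ 164 = 147.

C1 = 89, C2 = 85, C3 = 147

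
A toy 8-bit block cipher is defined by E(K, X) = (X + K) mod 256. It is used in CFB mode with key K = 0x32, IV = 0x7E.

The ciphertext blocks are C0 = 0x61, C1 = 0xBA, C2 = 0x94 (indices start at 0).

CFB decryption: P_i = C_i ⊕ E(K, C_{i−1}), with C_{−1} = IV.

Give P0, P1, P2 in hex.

P0: E(K, 0x7E) = 0xB0; 0x61 ⊕ 0xB0 = 0xD1.
P1: E(K, 0x61) = 0x93; 0xBA ⊕ 0x93 = 0x29.
P2: E(K, 0xBA) = 0xEC; 0x94 ⊕ 0xEC = 0x78.

P0 = 0xD1, P1 = 0x29, P2 = 0x78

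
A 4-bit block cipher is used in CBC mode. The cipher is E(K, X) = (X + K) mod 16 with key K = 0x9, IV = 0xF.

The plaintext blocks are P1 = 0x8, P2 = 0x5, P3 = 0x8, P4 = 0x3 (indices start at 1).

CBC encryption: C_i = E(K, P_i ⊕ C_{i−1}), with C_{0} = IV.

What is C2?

C1: P1 ⊕ 0xF = 0x7; E(K, 0x7) = 0x0.
C2: P2 ⊕ 0x0 = 0x5; E(K, 0x5) = 0xE.

C2 = 0xE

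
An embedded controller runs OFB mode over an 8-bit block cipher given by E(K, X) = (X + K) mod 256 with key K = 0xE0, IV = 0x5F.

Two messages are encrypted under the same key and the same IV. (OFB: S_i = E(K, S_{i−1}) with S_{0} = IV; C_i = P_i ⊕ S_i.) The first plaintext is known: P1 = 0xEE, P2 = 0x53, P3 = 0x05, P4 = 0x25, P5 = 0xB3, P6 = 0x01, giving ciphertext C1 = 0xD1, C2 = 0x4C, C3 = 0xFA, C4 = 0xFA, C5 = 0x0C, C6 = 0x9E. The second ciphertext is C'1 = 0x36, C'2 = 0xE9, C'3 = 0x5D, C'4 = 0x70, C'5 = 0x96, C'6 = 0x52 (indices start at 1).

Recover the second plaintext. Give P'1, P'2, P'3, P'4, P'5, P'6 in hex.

In OFB with a reused IV, both messages share the same keystream S_i, so C_i ⊕ C'_i = P_i ⊕ P'_i and thus P'_i = P_i ⊕ C_i ⊕ C'_i.
P'1: 0xEE ⊕ 0xD1 ⊕ 0x36 = 0x09.
P'2: 0x53 ⊕ 0x4C ⊕ 0xE9 = 0xF6.
P'3: 0x05 ⊕ 0xFA ⊕ 0x5D = 0xA2.
P'4: 0x25 ⊕ 0xFA ⊕ 0x70 = 0xAF.
P'5: 0xB3 ⊕ 0x0C ⊕ 0x96 = 0x29.
P'6: 0x01 ⊕ 0x9E ⊕ 0x52 = 0xCD.

P'1 = 0x09, P'2 = 0xF6, P'3 = 0xA2, P'4 = 0xAF, P'5 = 0x29, P'6 = 0xCD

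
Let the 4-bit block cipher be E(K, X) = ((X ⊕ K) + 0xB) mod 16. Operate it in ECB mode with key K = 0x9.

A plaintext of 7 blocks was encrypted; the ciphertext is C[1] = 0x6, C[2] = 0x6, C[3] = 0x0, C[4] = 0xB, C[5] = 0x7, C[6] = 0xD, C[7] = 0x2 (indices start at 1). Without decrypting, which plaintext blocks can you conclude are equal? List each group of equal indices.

ECB encrypts each block independently with the same key, so equal ciphertext blocks imply equal plaintext blocks.
C[1] = C[2] = 0x6, so P[1] = P[2].

P[1] = P[2]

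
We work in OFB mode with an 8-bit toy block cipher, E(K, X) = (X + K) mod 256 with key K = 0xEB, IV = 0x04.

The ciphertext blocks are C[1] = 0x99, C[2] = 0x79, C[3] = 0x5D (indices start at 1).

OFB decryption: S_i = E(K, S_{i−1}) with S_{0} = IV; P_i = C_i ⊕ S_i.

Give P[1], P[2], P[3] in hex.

P[1] = 0x76, P[2] = 0xA3, P[3] = 0x98

P[1]: S = E(K, 0x04) = 0xEF; 0x99 ⊕ 0xEF = 0x76.
P[2]: S = E(K, 0xEF) = 0xDA; 0x79 ⊕ 0xDA = 0xA3.
P[3]: S = E(K, 0xDA) = 0xC5; 0x5D ⊕ 0xC5 = 0x98.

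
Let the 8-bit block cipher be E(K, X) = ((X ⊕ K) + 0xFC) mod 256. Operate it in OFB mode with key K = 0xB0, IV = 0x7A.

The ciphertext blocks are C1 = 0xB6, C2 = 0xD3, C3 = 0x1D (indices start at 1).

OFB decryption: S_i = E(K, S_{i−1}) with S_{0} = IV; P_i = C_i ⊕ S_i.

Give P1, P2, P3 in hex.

P1: S = E(K, 0x7A) = 0xC6; 0xB6 ⊕ 0xC6 = 0x70.
P2: S = E(K, 0xC6) = 0x72; 0xD3 ⊕ 0x72 = 0xA1.
P3: S = E(K, 0x72) = 0xBE; 0x1D ⊕ 0xBE = 0xA3.

P1 = 0x70, P2 = 0xA1, P3 = 0xA3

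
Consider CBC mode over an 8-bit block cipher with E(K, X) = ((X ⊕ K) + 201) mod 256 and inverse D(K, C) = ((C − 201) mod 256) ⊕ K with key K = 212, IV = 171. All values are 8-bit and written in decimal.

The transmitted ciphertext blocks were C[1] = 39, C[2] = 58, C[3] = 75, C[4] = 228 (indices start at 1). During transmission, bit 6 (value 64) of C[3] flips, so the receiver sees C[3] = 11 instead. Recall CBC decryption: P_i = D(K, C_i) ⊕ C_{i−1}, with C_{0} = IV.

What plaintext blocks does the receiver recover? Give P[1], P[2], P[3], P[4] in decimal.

P[1] = 33, P[2] = 130, P[3] = 172, P[4] = 196

Only C[3] changed, to 11. In CBC, a change in C_i garbles P_i and flips the same bit in P_{i+1}. Decrypting the received ciphertext:
P[1]: D(K, 39) = 138; 138 ⊕ 171 = 33.
P[2]: D(K, 58) = 165; 165 ⊕ 39 = 130.
P[3]: D(K, 11) = 150; 150 ⊕ 58 = 172.
P[4]: D(K, 228) = 207; 207 ⊕ 11 = 196.
Blocks that differ from the original plaintext: P[3], P[4].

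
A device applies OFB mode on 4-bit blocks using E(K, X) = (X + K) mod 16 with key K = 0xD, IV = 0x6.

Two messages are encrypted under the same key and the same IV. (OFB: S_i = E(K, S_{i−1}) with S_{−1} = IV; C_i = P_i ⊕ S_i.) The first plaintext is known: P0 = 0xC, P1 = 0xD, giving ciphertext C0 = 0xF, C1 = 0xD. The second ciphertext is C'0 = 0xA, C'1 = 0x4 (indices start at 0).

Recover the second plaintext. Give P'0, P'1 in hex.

In OFB with a reused IV, both messages share the same keystream S_i, so C_i ⊕ C'_i = P_i ⊕ P'_i and thus P'_i = P_i ⊕ C_i ⊕ C'_i.
P'0: 0xC ⊕ 0xF ⊕ 0xA = 0x9.
P'1: 0xD ⊕ 0xD ⊕ 0x4 = 0x4.

P'0 = 0x9, P'1 = 0x4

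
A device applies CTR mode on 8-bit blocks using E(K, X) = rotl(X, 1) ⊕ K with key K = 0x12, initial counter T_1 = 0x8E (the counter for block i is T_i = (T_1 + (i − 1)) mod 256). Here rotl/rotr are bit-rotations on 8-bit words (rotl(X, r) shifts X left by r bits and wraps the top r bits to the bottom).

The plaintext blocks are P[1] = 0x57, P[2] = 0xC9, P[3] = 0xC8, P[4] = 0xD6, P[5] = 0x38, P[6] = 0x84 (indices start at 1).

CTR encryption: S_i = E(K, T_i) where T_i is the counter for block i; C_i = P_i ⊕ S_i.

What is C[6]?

C[1]: T = 0x8E, S = E(K, T) = 0x0F; 0x57 ⊕ 0x0F = 0x58.
C[2]: T = 0x8F, S = E(K, T) = 0x0D; 0xC9 ⊕ 0x0D = 0xC4.
C[3]: T = 0x90, S = E(K, T) = 0x33; 0xC8 ⊕ 0x33 = 0xFB.
C[4]: T = 0x91, S = E(K, T) = 0x31; 0xD6 ⊕ 0x31 = 0xE7.
C[5]: T = 0x92, S = E(K, T) = 0x37; 0x38 ⊕ 0x37 = 0x0F.
C[6]: T = 0x93, S = E(K, T) = 0x35; 0x84 ⊕ 0x35 = 0xB1.

C[6] = 0xB1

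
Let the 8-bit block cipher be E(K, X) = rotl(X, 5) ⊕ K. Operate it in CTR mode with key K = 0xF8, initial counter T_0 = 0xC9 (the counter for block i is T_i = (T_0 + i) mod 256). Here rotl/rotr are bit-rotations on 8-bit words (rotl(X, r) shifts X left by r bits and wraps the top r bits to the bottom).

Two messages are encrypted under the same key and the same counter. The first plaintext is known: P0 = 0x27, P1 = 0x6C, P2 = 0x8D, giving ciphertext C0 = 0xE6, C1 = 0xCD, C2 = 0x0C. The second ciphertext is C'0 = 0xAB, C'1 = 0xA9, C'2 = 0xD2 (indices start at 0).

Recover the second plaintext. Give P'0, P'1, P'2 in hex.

P'0 = 0x6A, P'1 = 0x08, P'2 = 0x53

In CTR with a reused counter, both messages share the same keystream S_i, so C_i ⊕ C'_i = P_i ⊕ P'_i and thus P'_i = P_i ⊕ C_i ⊕ C'_i.
P'0: 0x27 ⊕ 0xE6 ⊕ 0xAB = 0x6A.
P'1: 0x6C ⊕ 0xCD ⊕ 0xA9 = 0x08.
P'2: 0x8D ⊕ 0x0C ⊕ 0xD2 = 0x53.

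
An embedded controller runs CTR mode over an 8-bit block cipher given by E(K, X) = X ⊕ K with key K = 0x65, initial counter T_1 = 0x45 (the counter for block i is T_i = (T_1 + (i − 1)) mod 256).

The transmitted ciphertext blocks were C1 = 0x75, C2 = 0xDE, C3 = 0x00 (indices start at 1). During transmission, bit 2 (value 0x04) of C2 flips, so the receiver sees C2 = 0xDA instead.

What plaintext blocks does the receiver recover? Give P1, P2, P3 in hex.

CTR decryption: S_i = E(K, T_i) where T_i is the counter for block i; P_i = C_i ⊕ S_i.
Only C2 changed, to 0xDA. In CTR, a change in C_i flips the same bit in P_i only; the keystream is unaffected. Decrypting the received ciphertext:
P1: T = 0x45, S = E(K, T) = 0x20; 0x75 ⊕ 0x20 = 0x55.
P2: T = 0x46, S = E(K, T) = 0x23; 0xDA ⊕ 0x23 = 0xF9.
P3: T = 0x47, S = E(K, T) = 0x22; 0x00 ⊕ 0x22 = 0x22.
Blocks that differ from the original plaintext: P2.

P1 = 0x55, P2 = 0xF9, P3 = 0x22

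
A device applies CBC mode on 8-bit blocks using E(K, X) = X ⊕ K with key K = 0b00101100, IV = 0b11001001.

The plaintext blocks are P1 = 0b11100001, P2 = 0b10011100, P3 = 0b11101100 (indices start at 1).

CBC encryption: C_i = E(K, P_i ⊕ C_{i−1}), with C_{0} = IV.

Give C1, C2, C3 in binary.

C1: P1 ⊕ 0b11001001 = 0b00101000; E(K, 0b00101000) = 0b00000100.
C2: P2 ⊕ 0b00000100 = 0b10011000; E(K, 0b10011000) = 0b10110100.
C3: P3 ⊕ 0b10110100 = 0b01011000; E(K, 0b01011000) = 0b01110100.

C1 = 0b00000100, C2 = 0b10110100, C3 = 0b01110100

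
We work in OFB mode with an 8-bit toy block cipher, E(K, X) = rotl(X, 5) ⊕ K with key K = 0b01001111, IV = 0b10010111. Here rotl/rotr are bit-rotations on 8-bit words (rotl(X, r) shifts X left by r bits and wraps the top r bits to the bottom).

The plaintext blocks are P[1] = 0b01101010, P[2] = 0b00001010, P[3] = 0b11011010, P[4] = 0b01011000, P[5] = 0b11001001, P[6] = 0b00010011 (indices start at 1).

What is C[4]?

OFB encryption: S_i = E(K, S_{i−1}) with S_{0} = IV; C_i = P_i ⊕ S_i.
C[1]: S = E(K, 0b10010111) = 0b10111101; 0b01101010 ⊕ 0b10111101 = 0b11010111.
C[2]: S = E(K, 0b10111101) = 0b11111000; 0b00001010 ⊕ 0b11111000 = 0b11110010.
C[3]: S = E(K, 0b11111000) = 0b01010000; 0b11011010 ⊕ 0b01010000 = 0b10001010.
C[4]: S = E(K, 0b01010000) = 0b01000101; 0b01011000 ⊕ 0b01000101 = 0b00011101.

C[4] = 0b00011101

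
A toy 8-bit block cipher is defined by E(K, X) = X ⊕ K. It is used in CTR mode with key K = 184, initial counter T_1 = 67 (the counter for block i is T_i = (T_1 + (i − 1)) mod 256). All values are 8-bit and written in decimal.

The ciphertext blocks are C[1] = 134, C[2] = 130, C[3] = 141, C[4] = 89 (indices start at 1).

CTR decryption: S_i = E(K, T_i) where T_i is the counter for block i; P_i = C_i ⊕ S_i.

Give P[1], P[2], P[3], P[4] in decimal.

P[1]: T = 67, S = E(K, T) = 251; 134 ⊕ 251 = 125.
P[2]: T = 68, S = E(K, T) = 252; 130 ⊕ 252 = 126.
P[3]: T = 69, S = E(K, T) = 253; 141 ⊕ 253 = 112.
P[4]: T = 70, S = E(K, T) = 254; 89 ⊕ 254 = 167.

P[1] = 125, P[2] = 126, P[3] = 112, P[4] = 167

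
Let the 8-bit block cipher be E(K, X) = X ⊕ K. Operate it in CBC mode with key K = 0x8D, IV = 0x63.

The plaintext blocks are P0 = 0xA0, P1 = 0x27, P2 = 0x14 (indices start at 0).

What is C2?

C2 = 0x7D

CBC encryption: C_i = E(K, P_i ⊕ C_{i−1}), with C_{−1} = IV.
C0: P0 ⊕ 0x63 = 0xC3; E(K, 0xC3) = 0x4E.
C1: P1 ⊕ 0x4E = 0x69; E(K, 0x69) = 0xE4.
C2: P2 ⊕ 0xE4 = 0xF0; E(K, 0xF0) = 0x7D.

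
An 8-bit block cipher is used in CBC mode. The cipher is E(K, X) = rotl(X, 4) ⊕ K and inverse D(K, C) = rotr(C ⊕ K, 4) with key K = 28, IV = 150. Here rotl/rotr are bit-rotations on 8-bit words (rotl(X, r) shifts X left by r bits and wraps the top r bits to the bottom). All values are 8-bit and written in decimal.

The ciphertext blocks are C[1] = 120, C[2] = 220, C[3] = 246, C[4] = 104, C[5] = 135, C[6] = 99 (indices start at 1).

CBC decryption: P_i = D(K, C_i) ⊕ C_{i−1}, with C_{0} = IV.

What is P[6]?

P[6]: D(K, 99) = 247; 247 ⊕ 135 = 112.

P[6] = 112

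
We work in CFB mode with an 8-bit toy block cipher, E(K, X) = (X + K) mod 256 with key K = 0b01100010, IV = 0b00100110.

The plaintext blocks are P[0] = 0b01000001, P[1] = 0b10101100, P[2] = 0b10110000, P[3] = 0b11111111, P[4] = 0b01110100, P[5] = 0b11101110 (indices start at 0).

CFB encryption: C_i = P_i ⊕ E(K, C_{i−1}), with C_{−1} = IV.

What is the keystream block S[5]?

C[0]: E(K, 0b00100110) = 0b10001000; 0b01000001 ⊕ 0b10001000 = 0b11001001.
C[1]: E(K, 0b11001001) = 0b00101011; 0b10101100 ⊕ 0b00101011 = 0b10000111.
C[2]: E(K, 0b10000111) = 0b11101001; 0b10110000 ⊕ 0b11101001 = 0b01011001.
C[3]: E(K, 0b01011001) = 0b10111011; 0b11111111 ⊕ 0b10111011 = 0b01000100.
C[4]: E(K, 0b01000100) = 0b10100110; 0b01110100 ⊕ 0b10100110 = 0b11010010.
C[5]: E(K, 0b11010010) = 0b00110100; 0b11101110 ⊕ 0b00110100 = 0b11011010.
So S[5] = 0b00110100.

0b00110100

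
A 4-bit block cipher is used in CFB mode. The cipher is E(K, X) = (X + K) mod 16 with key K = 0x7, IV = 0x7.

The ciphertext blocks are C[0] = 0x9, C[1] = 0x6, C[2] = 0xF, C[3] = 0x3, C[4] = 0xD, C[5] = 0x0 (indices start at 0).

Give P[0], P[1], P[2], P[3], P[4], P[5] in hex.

P[0] = 0x7, P[1] = 0x6, P[2] = 0x2, P[3] = 0x5, P[4] = 0x7, P[5] = 0x4

CFB decryption: P_i = C_i ⊕ E(K, C_{i−1}), with C_{−1} = IV.
P[0]: E(K, 0x7) = 0xE; 0x9 ⊕ 0xE = 0x7.
P[1]: E(K, 0x9) = 0x0; 0x6 ⊕ 0x0 = 0x6.
P[2]: E(K, 0x6) = 0xD; 0xF ⊕ 0xD = 0x2.
P[3]: E(K, 0xF) = 0x6; 0x3 ⊕ 0x6 = 0x5.
P[4]: E(K, 0x3) = 0xA; 0xD ⊕ 0xA = 0x7.
P[5]: E(K, 0xD) = 0x4; 0x0 ⊕ 0x4 = 0x4.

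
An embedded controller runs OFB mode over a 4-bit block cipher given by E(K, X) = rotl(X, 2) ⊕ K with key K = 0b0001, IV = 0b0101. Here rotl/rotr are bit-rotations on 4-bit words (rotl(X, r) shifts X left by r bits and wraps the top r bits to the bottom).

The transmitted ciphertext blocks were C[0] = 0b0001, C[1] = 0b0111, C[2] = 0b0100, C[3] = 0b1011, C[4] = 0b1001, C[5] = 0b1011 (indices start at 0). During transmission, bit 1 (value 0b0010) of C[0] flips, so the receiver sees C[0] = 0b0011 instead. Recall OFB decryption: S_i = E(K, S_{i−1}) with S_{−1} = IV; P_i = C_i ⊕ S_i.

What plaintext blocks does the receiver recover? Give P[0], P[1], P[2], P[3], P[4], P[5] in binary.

Only C[0] changed, to 0b0011. In OFB, a change in C_i flips the same bit in P_i only; the keystream is unaffected. Decrypting the received ciphertext:
P[0]: S = E(K, 0b0101) = 0b0100; 0b0011 ⊕ 0b0100 = 0b0111.
P[1]: S = E(K, 0b0100) = 0b0000; 0b0111 ⊕ 0b0000 = 0b0111.
P[2]: S = E(K, 0b0000) = 0b0001; 0b0100 ⊕ 0b0001 = 0b0101.
P[3]: S = E(K, 0b0001) = 0b0101; 0b1011 ⊕ 0b0101 = 0b1110.
P[4]: S = E(K, 0b0101) = 0b0100; 0b1001 ⊕ 0b0100 = 0b1101.
P[5]: S = E(K, 0b0100) = 0b0000; 0b1011 ⊕ 0b0000 = 0b1011.
Blocks that differ from the original plaintext: P[0].

P[0] = 0b0111, P[1] = 0b0111, P[2] = 0b0101, P[3] = 0b1110, P[4] = 0b1101, P[5] = 0b1011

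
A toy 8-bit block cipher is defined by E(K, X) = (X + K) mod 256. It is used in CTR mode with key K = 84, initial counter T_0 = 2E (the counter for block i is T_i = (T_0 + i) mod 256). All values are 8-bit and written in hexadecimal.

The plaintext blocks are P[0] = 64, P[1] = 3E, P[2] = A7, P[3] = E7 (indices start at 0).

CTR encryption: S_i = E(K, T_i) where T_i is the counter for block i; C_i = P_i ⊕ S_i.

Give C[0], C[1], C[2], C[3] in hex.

C[0] = D6, C[1] = 8D, C[2] = 13, C[3] = 52

C[0]: T = 2E, S = E(K, T) = B2; 64 ⊕ B2 = D6.
C[1]: T = 2F, S = E(K, T) = B3; 3E ⊕ B3 = 8D.
C[2]: T = 30, S = E(K, T) = B4; A7 ⊕ B4 = 13.
C[3]: T = 31, S = E(K, T) = B5; E7 ⊕ B5 = 52.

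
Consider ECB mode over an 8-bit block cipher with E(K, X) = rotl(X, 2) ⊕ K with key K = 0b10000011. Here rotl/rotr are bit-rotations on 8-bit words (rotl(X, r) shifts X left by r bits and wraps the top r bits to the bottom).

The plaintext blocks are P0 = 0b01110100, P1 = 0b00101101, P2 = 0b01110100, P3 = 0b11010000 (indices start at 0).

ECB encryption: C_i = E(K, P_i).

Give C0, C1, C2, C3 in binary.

C0: E(K, 0b01110100) = 0b01010010.
C1: E(K, 0b00101101) = 0b00110111.
C2: E(K, 0b01110100) = 0b01010010.
C3: E(K, 0b11010000) = 0b11000000.

C0 = 0b01010010, C1 = 0b00110111, C2 = 0b01010010, C3 = 0b11000000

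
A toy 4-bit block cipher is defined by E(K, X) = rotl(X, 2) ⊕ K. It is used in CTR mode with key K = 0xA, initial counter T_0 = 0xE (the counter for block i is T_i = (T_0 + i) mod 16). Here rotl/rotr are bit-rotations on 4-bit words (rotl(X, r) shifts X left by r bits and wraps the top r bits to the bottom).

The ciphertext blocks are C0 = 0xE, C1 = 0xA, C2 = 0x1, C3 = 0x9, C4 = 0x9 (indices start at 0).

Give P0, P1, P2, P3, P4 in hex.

CTR decryption: S_i = E(K, T_i) where T_i is the counter for block i; P_i = C_i ⊕ S_i.
P0: T = 0xE, S = E(K, T) = 0x1; 0xE ⊕ 0x1 = 0xF.
P1: T = 0xF, S = E(K, T) = 0x5; 0xA ⊕ 0x5 = 0xF.
P2: T = 0x0, S = E(K, T) = 0xA; 0x1 ⊕ 0xA = 0xB.
P3: T = 0x1, S = E(K, T) = 0xE; 0x9 ⊕ 0xE = 0x7.
P4: T = 0x2, S = E(K, T) = 0x2; 0x9 ⊕ 0x2 = 0xB.

P0 = 0xF, P1 = 0xF, P2 = 0xB, P3 = 0x7, P4 = 0xB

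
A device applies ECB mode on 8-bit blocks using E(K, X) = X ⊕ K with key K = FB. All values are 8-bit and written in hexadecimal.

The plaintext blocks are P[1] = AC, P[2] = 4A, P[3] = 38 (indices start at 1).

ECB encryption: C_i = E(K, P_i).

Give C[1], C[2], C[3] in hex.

C[1] = 57, C[2] = B1, C[3] = C3

C[1]: E(K, AC) = 57.
C[2]: E(K, 4A) = B1.
C[3]: E(K, 38) = C3.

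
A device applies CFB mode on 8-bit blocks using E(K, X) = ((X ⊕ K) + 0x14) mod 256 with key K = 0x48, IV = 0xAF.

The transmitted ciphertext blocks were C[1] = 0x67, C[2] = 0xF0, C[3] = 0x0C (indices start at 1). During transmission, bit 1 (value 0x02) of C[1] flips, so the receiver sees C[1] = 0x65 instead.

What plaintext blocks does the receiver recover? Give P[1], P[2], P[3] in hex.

P[1] = 0x9E, P[2] = 0xB1, P[3] = 0xC0

CFB decryption: P_i = C_i ⊕ E(K, C_{i−1}), with C_{0} = IV.
Only C[1] changed, to 0x65. In CFB, a change in C_i flips the same bit in P_i and garbles P_{i+1}. Decrypting the received ciphertext:
P[1]: E(K, 0xAF) = 0xFB; 0x65 ⊕ 0xFB = 0x9E.
P[2]: E(K, 0x65) = 0x41; 0xF0 ⊕ 0x41 = 0xB1.
P[3]: E(K, 0xF0) = 0xCC; 0x0C ⊕ 0xCC = 0xC0.
Blocks that differ from the original plaintext: P[1], P[2].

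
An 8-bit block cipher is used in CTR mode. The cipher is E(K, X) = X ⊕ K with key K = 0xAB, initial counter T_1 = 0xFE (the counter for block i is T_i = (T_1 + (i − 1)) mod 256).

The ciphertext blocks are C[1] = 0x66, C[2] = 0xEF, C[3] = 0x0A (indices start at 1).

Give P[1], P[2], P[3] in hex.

P[1] = 0x33, P[2] = 0xBB, P[3] = 0xA1

CTR decryption: S_i = E(K, T_i) where T_i is the counter for block i; P_i = C_i ⊕ S_i.
P[1]: T = 0xFE, S = E(K, T) = 0x55; 0x66 ⊕ 0x55 = 0x33.
P[2]: T = 0xFF, S = E(K, T) = 0x54; 0xEF ⊕ 0x54 = 0xBB.
P[3]: T = 0x00, S = E(K, T) = 0xAB; 0x0A ⊕ 0xAB = 0xA1.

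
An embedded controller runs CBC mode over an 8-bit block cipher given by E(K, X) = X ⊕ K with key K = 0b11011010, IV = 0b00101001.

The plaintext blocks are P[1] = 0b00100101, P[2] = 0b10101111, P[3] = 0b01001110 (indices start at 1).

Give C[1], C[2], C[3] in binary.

CBC encryption: C_i = E(K, P_i ⊕ C_{i−1}), with C_{0} = IV.
C[1]: P[1] ⊕ 0b00101001 = 0b00001100; E(K, 0b00001100) = 0b11010110.
C[2]: P[2] ⊕ 0b11010110 = 0b01111001; E(K, 0b01111001) = 0b10100011.
C[3]: P[3] ⊕ 0b10100011 = 0b11101101; E(K, 0b11101101) = 0b00110111.

C[1] = 0b11010110, C[2] = 0b10100011, C[3] = 0b00110111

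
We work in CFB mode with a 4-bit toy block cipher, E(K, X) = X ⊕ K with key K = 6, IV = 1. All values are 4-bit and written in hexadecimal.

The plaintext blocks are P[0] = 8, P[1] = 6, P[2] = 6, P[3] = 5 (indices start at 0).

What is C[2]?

CFB encryption: C_i = P_i ⊕ E(K, C_{i−1}), with C_{−1} = IV.
C[0]: E(K, 1) = 7; 8 ⊕ 7 = F.
C[1]: E(K, F) = 9; 6 ⊕ 9 = F.
C[2]: E(K, F) = 9; 6 ⊕ 9 = F.

C[2] = F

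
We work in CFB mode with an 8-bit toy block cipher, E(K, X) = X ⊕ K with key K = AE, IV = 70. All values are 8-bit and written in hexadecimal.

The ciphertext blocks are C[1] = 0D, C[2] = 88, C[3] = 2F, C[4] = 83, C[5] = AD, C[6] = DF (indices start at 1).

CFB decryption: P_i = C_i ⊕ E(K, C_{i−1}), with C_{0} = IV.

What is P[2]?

P[2]: E(K, 0D) = A3; 88 ⊕ A3 = 2B.

P[2] = 2B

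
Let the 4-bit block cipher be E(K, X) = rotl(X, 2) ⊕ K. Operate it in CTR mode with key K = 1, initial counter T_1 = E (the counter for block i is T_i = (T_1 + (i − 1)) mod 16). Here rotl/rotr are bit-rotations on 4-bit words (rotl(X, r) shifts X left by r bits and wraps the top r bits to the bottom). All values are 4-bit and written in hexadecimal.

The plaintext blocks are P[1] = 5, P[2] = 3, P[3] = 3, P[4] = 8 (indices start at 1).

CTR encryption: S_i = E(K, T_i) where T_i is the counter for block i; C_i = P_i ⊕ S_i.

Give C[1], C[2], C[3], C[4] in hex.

C[1]: T = E, S = E(K, T) = A; 5 ⊕ A = F.
C[2]: T = F, S = E(K, T) = E; 3 ⊕ E = D.
C[3]: T = 0, S = E(K, T) = 1; 3 ⊕ 1 = 2.
C[4]: T = 1, S = E(K, T) = 5; 8 ⊕ 5 = D.

C[1] = F, C[2] = D, C[3] = 2, C[4] = D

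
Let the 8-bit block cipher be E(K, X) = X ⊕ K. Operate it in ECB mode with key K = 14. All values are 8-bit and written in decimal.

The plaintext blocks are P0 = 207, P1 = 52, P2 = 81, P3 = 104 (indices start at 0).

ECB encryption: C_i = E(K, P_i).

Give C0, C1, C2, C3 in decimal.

C0 = 193, C1 = 58, C2 = 95, C3 = 102

C0: E(K, 207) = 193.
C1: E(K, 52) = 58.
C2: E(K, 81) = 95.
C3: E(K, 104) = 102.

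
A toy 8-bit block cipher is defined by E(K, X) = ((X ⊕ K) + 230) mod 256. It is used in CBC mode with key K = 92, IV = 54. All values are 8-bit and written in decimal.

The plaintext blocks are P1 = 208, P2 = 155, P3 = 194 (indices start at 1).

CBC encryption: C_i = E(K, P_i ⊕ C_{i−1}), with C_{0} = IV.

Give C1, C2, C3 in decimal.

C1 = 160, C2 = 77, C3 = 185

C1: P1 ⊕ 54 = 230; E(K, 230) = 160.
C2: P2 ⊕ 160 = 59; E(K, 59) = 77.
C3: P3 ⊕ 77 = 143; E(K, 143) = 185.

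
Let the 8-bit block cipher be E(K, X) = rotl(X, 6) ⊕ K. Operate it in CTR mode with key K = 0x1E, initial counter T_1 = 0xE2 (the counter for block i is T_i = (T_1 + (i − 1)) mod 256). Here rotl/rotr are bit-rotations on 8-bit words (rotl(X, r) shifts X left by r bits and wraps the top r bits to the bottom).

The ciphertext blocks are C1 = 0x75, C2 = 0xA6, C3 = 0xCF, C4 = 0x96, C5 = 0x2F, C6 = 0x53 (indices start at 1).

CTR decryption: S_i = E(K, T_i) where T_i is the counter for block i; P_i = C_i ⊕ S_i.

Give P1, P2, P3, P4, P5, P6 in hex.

P1 = 0xD3, P2 = 0x40, P3 = 0xE8, P4 = 0xF1, P5 = 0x88, P6 = 0xB4

P1: T = 0xE2, S = E(K, T) = 0xA6; 0x75 ⊕ 0xA6 = 0xD3.
P2: T = 0xE3, S = E(K, T) = 0xE6; 0xA6 ⊕ 0xE6 = 0x40.
P3: T = 0xE4, S = E(K, T) = 0x27; 0xCF ⊕ 0x27 = 0xE8.
P4: T = 0xE5, S = E(K, T) = 0x67; 0x96 ⊕ 0x67 = 0xF1.
P5: T = 0xE6, S = E(K, T) = 0xA7; 0x2F ⊕ 0xA7 = 0x88.
P6: T = 0xE7, S = E(K, T) = 0xE7; 0x53 ⊕ 0xE7 = 0xB4.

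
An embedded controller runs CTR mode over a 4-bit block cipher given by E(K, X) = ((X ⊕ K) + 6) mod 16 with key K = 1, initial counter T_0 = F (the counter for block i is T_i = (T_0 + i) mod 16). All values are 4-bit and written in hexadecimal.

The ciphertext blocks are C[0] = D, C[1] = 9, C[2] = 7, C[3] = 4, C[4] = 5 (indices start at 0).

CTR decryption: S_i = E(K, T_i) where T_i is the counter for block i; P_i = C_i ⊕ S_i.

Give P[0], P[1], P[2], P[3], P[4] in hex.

P[0] = 9, P[1] = E, P[2] = 1, P[3] = D, P[4] = D

P[0]: T = F, S = E(K, T) = 4; D ⊕ 4 = 9.
P[1]: T = 0, S = E(K, T) = 7; 9 ⊕ 7 = E.
P[2]: T = 1, S = E(K, T) = 6; 7 ⊕ 6 = 1.
P[3]: T = 2, S = E(K, T) = 9; 4 ⊕ 9 = D.
P[4]: T = 3, S = E(K, T) = 8; 5 ⊕ 8 = D.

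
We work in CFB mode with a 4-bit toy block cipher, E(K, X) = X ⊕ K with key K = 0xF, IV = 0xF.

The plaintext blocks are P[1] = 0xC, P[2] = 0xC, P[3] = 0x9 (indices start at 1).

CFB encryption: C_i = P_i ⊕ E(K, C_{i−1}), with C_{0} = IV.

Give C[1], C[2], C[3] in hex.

C[1] = 0xC, C[2] = 0xF, C[3] = 0x9

C[1]: E(K, 0xF) = 0x0; 0xC ⊕ 0x0 = 0xC.
C[2]: E(K, 0xC) = 0x3; 0xC ⊕ 0x3 = 0xF.
C[3]: E(K, 0xF) = 0x0; 0x9 ⊕ 0x0 = 0x9.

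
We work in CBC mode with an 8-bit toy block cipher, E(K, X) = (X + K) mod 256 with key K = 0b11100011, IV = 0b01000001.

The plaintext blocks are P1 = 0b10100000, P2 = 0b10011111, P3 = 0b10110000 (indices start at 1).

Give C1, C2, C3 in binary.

CBC encryption: C_i = E(K, P_i ⊕ C_{i−1}), with C_{0} = IV.
C1: P1 ⊕ 0b01000001 = 0b11100001; E(K, 0b11100001) = 0b11000100.
C2: P2 ⊕ 0b11000100 = 0b01011011; E(K, 0b01011011) = 0b00111110.
C3: P3 ⊕ 0b00111110 = 0b10001110; E(K, 0b10001110) = 0b01110001.

C1 = 0b11000100, C2 = 0b00111110, C3 = 0b01110001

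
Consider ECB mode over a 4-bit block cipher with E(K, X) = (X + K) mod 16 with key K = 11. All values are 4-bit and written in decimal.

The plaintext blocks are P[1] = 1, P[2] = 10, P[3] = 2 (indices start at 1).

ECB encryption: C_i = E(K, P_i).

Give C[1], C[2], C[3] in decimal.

C[1]: E(K, 1) = 12.
C[2]: E(K, 10) = 5.
C[3]: E(K, 2) = 13.

C[1] = 12, C[2] = 5, C[3] = 13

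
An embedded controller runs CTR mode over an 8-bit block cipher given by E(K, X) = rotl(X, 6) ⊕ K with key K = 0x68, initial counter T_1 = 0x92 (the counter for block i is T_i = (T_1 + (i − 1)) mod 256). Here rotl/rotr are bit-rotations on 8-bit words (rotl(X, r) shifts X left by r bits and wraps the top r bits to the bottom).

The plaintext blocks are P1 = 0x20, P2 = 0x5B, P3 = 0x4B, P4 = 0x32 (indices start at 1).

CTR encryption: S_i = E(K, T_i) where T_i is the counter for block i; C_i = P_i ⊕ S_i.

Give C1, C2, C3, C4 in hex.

C1 = 0xEC, C2 = 0xD7, C3 = 0x06, C4 = 0x3F

C1: T = 0x92, S = E(K, T) = 0xCC; 0x20 ⊕ 0xCC = 0xEC.
C2: T = 0x93, S = E(K, T) = 0x8C; 0x5B ⊕ 0x8C = 0xD7.
C3: T = 0x94, S = E(K, T) = 0x4D; 0x4B ⊕ 0x4D = 0x06.
C4: T = 0x95, S = E(K, T) = 0x0D; 0x32 ⊕ 0x0D = 0x3F.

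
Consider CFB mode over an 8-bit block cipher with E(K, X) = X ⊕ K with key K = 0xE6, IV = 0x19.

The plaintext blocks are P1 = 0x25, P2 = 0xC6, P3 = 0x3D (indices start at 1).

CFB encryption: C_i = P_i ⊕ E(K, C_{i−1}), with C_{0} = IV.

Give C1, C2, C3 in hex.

C1: E(K, 0x19) = 0xFF; 0x25 ⊕ 0xFF = 0xDA.
C2: E(K, 0xDA) = 0x3C; 0xC6 ⊕ 0x3C = 0xFA.
C3: E(K, 0xFA) = 0x1C; 0x3D ⊕ 0x1C = 0x21.

C1 = 0xDA, C2 = 0xFA, C3 = 0x21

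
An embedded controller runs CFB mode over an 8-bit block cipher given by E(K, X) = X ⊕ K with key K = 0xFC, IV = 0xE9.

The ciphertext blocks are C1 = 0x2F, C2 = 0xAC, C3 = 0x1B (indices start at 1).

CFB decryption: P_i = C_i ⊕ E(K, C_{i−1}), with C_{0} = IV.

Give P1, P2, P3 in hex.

P1 = 0x3A, P2 = 0x7F, P3 = 0x4B

P1: E(K, 0xE9) = 0x15; 0x2F ⊕ 0x15 = 0x3A.
P2: E(K, 0x2F) = 0xD3; 0xAC ⊕ 0xD3 = 0x7F.
P3: E(K, 0xAC) = 0x50; 0x1B ⊕ 0x50 = 0x4B.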